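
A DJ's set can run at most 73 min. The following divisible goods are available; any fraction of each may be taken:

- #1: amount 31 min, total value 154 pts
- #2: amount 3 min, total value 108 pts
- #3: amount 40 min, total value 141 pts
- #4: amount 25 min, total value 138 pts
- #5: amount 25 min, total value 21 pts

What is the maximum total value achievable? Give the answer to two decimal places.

Take in order of value per unit:
- #2 (108/3 per unit): all 3 → value 108, running total 108.00
- #4 (138/25 per unit): all 25 → value 138, running total 246.00
- #1 (154/31 per unit): all 31 → value 154, running total 400.00
- #3 (141/40 per unit): 14 of 40 → value 14×141/40 = 49.3500, running total 449.35
Total 449.35.

449.35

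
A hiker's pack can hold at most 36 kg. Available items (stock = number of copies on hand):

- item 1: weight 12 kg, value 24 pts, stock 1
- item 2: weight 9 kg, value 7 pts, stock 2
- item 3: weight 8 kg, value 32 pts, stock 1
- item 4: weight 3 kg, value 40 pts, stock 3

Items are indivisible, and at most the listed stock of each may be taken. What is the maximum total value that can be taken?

176 pts

Top feasible selections:
- 1×item 1 + 1×item 3 + 3×item 4: weight 29, value 176
- 2×item 2 + 1×item 3 + 3×item 4: weight 35, value 166
- 1×item 2 + 1×item 3 + 3×item 4: weight 26, value 159
- 1×item 3 + 3×item 4: weight 17, value 152
Best: 176 pts.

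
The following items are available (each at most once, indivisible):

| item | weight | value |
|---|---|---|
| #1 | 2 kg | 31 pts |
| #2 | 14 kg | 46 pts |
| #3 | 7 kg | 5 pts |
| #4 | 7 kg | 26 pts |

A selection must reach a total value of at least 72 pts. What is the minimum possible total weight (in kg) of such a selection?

Subsets with value ≥ 72, sorted by total weight:
- #1+#2: weight 16, value 77
- #2+#4: weight 21, value 72
- #1+#2+#4: weight 23, value 103
Minimum weight: 16 kg.

16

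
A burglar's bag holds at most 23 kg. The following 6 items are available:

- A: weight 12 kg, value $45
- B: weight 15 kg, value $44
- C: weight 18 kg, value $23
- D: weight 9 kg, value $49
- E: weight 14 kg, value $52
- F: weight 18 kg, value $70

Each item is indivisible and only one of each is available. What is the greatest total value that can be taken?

Check high-value combinations within 23 kg:
- D+E: weight 9+14=23, value 49+52=101
- A+D: weight 12+9=21, value 45+49=94
- F: weight 18, value 70
Best: $101.

$101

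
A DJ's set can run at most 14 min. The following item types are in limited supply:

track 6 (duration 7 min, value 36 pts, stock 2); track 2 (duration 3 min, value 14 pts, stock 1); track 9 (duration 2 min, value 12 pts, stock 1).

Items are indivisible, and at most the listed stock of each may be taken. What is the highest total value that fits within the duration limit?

72 pts

Best selections within duration 14 and stock limits:
- 2×track 6: duration 14, value 72
- 1×track 6 + 1×track 2 + 1×track 9: duration 12, value 62
- 1×track 6 + 1×track 2: duration 10, value 50
Best: 72 pts.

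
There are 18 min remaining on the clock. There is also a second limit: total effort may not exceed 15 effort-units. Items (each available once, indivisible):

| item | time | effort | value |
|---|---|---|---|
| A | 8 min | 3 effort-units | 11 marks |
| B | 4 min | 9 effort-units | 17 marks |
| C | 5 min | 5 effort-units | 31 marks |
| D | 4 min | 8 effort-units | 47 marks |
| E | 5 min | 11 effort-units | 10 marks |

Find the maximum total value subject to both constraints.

78 marks

Feasible sets respecting both limits:
- C+D: time 9, effort 13, value 78
- A+D: time 12, effort 11, value 58
- B+C: time 9, effort 14, value 48
- D: time 4, effort 8, value 47
Best: 78 marks.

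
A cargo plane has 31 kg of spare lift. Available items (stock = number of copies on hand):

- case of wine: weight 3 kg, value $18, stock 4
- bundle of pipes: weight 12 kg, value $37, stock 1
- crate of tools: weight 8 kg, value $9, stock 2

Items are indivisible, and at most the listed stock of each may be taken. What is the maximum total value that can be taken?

$109

Top feasible selections:
- 4×case of wine + 1×bundle of pipes: weight 24, value 109
- 3×case of wine + 1×bundle of pipes + 1×crate of tools: weight 29, value 100
- 3×case of wine + 1×bundle of pipes: weight 21, value 91
- 4×case of wine + 2×crate of tools: weight 28, value 90
Best: $109.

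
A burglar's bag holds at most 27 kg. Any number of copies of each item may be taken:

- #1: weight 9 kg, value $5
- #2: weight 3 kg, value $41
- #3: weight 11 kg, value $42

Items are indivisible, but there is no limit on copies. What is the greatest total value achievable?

$369

Best value-per-unit is #2 at 41/3, and filling with it alone uses weight 9×3=27. No mix of the others beats 9×41 = 369.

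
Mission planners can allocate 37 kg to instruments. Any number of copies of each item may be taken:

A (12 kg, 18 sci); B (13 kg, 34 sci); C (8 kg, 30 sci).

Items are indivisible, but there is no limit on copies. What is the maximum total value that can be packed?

Best value-per-unit is C at 30/8; filling with it alone gives 4×30 = 120.
Optimal mix: 1×B + 3×C → mass 37, value 124.

124 sci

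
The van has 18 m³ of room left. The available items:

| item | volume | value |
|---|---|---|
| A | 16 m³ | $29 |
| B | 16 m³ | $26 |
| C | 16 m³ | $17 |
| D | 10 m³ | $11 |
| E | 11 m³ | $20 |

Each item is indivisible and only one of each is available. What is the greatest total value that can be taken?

Check high-value combinations within 18 m³:
- A: volume 16, value 29
- B: volume 16, value 26
- E: volume 11, value 20
- C: volume 16, value 17
- D: volume 10, value 11
Best: $29.

$29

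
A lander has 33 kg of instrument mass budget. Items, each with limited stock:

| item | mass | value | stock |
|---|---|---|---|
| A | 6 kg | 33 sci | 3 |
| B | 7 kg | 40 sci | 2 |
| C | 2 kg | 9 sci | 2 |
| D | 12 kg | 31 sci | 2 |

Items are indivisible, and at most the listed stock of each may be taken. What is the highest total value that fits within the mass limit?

Top feasible selections:
- 3×A + 2×B: mass 32, value 179
- 2×A + 2×B + 2×C: mass 30, value 164
Best: 179 sci.

179 sci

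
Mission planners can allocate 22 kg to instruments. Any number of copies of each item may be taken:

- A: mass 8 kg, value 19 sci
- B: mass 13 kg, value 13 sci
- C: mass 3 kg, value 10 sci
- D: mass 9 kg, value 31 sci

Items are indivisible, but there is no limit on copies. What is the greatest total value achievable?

72 sci

Best value-per-unit is D at 31/9; filling with it alone gives 2×31 = 62.
Optimal mix: 1×C + 2×D → mass 21, value 72.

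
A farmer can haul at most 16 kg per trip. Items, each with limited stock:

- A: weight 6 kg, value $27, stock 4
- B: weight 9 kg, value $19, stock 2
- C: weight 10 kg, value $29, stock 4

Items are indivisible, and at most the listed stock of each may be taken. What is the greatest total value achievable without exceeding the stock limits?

$56

Top feasible selections:
- 1×A + 1×C: weight 16, value 56
- 2×A: weight 12, value 54
- 1×A + 1×B: weight 15, value 46
- 1×C: weight 10, value 29
Best: $56.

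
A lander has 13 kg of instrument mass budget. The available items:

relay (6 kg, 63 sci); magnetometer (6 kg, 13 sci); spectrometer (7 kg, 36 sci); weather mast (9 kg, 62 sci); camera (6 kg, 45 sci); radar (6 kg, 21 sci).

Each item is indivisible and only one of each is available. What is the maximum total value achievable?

108 sci

Check high-value combinations within 13 kg:
- relay+camera: mass 6+6=12, value 63+45=108
- relay+spectrometer: mass 6+7=13, value 63+36=99
- relay+radar: mass 6+6=12, value 63+21=84
- spectrometer+camera: mass 7+6=13, value 36+45=81
Best: 108 sci.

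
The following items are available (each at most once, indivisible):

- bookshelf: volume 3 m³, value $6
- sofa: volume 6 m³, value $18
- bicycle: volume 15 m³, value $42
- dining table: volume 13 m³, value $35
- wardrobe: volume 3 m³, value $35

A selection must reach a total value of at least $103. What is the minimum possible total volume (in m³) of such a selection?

Subsets with value ≥ 103, sorted by total volume:
- bicycle+dining table+wardrobe: volume 31, value 112
- bookshelf+bicycle+dining table+wardrobe: volume 34, value 118
Minimum volume: 31 m³.

31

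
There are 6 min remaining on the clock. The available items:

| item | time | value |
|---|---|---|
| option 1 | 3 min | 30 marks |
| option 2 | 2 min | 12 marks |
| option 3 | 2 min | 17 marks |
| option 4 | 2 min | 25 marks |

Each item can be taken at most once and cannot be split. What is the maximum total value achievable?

55 marks

Check high-value combinations within 6 min:
- option 1+option 4: time 3+2=5, value 30+25=55
- option 2+option 3+option 4: time 2+2+2=6, value 12+17+25=54
- option 1+option 3: time 3+2=5, value 30+17=47
- option 3+option 4: time 2+2=4, value 17+25=42
- option 1+option 2: time 3+2=5, value 30+12=42
Best: 55 marks.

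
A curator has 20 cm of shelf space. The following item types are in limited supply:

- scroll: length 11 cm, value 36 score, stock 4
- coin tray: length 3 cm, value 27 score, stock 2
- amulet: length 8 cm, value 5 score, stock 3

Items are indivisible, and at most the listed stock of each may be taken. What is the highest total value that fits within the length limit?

90 score

Top feasible selections:
- 1×scroll + 2×coin tray: length 17, value 90
- 1×scroll + 1×coin tray: length 14, value 63
Best: 90 score.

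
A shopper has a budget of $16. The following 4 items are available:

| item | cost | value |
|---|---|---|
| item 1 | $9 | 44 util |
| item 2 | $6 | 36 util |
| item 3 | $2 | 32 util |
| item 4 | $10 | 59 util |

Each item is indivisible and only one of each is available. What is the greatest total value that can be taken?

95 util

Check high-value combinations within $16:
- item 2+item 4: cost 6+10=16, value 36+59=95
- item 3+item 4: cost 2+10=12, value 32+59=91
- item 1+item 2: cost 9+6=15, value 44+36=80
- item 1+item 3: cost 9+2=11, value 44+32=76
- item 2+item 3: cost 6+2=8, value 36+32=68
Best: 95 util.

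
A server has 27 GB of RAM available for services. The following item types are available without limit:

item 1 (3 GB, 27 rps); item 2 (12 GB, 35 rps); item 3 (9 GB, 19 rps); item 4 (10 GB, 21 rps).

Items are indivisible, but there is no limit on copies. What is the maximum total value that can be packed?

Best value-per-unit is item 1 at 27/3, and filling with it alone uses memory 9×3=27. No mix of the others beats 9×27 = 243.

243 rps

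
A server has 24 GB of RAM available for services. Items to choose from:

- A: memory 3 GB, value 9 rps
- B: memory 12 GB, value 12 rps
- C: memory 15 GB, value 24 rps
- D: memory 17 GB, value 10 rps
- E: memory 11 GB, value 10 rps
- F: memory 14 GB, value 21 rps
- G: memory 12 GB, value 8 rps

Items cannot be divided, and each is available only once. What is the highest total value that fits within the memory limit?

33 rps

Check high-value combinations within 24 GB:
- A+C: memory 3+15=18, value 9+24=33
- A+F: memory 3+14=17, value 9+21=30
- C: memory 15, value 24
- B+E: memory 12+11=23, value 12+10=22
- F: memory 14, value 21
Best: 33 rps.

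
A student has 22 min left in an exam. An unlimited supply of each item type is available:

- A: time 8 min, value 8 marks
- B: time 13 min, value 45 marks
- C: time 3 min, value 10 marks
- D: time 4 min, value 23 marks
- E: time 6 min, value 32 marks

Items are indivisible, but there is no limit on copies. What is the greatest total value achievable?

124 marks

Best value-per-unit is D at 23/4; filling with it alone gives 5×23 = 115.
Optimal mix: 4×D + 1×E → time 22, value 124.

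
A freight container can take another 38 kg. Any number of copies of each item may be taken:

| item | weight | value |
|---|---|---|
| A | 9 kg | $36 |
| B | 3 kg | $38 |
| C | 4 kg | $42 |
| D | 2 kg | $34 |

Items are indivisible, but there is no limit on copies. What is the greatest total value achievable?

$646

Best value-per-unit is D at 34/2, and filling with it alone uses weight 19×2=38. No mix of the others beats 19×34 = 646.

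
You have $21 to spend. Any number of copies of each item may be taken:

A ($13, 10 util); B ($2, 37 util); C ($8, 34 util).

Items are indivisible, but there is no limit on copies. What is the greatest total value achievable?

Best value-per-unit is B at 37/2, and filling with it alone uses cost 10×2=20. No mix of the others beats 10×37 = 370.

370 util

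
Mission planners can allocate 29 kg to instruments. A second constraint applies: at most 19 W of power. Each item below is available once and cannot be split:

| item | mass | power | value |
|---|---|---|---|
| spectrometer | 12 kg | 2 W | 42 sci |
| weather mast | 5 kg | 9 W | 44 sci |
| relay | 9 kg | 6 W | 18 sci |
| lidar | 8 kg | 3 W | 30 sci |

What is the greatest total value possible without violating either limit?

Feasible sets respecting both limits:
- spectrometer+weather mast+lidar: mass 25, power 14, value 116
- spectrometer+weather mast+relay: mass 26, power 17, value 104
- weather mast+relay+lidar: mass 22, power 18, value 92
Best: 116 sci.

116 sci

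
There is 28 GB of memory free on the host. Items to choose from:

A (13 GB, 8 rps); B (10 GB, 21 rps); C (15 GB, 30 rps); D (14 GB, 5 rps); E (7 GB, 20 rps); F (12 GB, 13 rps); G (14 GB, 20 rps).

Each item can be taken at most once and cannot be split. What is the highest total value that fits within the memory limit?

Check high-value combinations within 28 GB:
- B+C: memory 10+15=25, value 21+30=51
- C+E: memory 15+7=22, value 30+20=50
- C+F: memory 15+12=27, value 30+13=43
- B+E: memory 10+7=17, value 21+20=41
Best: 51 rps.

51 rps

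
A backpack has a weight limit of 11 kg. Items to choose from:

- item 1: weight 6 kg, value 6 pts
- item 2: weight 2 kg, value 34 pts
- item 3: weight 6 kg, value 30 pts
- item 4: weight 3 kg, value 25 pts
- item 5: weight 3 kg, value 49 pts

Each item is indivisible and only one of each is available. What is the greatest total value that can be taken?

113 pts

This is a 0/1 knapsack; check combinations near the capacity.
- item 2+item 3+item 5: weight 2+6+3=11, value 34+30+49=113
- item 2+item 4+item 5: weight 2+3+3=8, value 34+25+49=108
- item 2+item 3+item 4: weight 2+6+3=11, value 34+30+25=89
Best: 113 pts.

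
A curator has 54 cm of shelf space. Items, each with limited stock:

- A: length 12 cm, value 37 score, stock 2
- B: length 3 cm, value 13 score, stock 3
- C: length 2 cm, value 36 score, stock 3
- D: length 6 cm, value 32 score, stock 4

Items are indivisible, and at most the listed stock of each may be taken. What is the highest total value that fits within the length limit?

Best selections within length 54 and stock limits:
- 1×A + 3×B + 3×C + 4×D: length 51, value 312
- 2×A + 3×C + 4×D: length 54, value 310
- 2×A + 2×B + 3×C + 3×D: length 54, value 304
Best: 312 score.

312 score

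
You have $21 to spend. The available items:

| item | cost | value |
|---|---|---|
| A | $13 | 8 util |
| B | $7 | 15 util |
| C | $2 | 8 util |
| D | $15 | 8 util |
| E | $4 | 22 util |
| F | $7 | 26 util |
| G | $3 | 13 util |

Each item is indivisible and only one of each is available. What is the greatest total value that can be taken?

76 util

Check high-value combinations within $21:
- B+E+F+G: cost 7+4+7+3=21, value 15+22+26+13=76
- B+C+E+F: cost 7+2+4+7=20, value 15+8+22+26=71
- C+E+F+G: cost 2+4+7+3=16, value 8+22+26+13=69
- B+E+F: cost 7+4+7=18, value 15+22+26=63
- B+C+F+G: cost 7+2+7+3=19, value 15+8+26+13=62
Best: 76 util.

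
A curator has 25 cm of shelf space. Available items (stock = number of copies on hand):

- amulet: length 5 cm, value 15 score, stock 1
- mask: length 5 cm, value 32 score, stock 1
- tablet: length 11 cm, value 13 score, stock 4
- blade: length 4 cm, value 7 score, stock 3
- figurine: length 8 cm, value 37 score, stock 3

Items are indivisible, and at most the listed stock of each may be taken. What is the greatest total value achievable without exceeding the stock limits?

Top feasible selections:
- 1×mask + 1×blade + 2×figurine: length 25, value 113
- 3×figurine: length 24, value 111
- 1×mask + 2×figurine: length 21, value 106
- 1×amulet + 1×blade + 2×figurine: length 25, value 96
Best: 113 score.

113 score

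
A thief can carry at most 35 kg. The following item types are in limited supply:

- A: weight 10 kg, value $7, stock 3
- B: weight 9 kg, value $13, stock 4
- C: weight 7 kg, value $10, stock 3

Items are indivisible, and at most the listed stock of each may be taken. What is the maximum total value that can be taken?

$49

Top feasible selections:
- 3×B + 1×C: weight 34, value 49
- 2×B + 2×C: weight 32, value 46
- 1×B + 3×C: weight 30, value 43
- 1×A + 2×B + 1×C: weight 35, value 43
Best: $49.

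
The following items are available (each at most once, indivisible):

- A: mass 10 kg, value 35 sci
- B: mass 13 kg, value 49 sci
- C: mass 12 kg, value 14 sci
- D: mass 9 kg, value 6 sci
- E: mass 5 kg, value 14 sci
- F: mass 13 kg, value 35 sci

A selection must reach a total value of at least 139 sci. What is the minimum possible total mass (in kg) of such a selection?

50

Subsets with value ≥ 139, sorted by total mass:
- A+B+D+E+F: mass 50, value 139
- A+B+C+E+F: mass 53, value 147
Minimum mass: 50 kg.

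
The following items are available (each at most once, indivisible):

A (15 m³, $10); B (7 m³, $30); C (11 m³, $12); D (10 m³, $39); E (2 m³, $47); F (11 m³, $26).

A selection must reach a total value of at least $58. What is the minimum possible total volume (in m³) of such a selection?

9

Subsets with value ≥ 58, sorted by total volume:
- B+E: volume 9, value 77
- D+E: volume 12, value 86
Minimum volume: 9 m³.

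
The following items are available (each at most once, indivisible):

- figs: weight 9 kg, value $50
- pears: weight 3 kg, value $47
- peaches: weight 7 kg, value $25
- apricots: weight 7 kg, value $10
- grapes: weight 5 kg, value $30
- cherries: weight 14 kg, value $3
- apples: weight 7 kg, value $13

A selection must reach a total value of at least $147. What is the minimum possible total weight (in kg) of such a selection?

Subsets with value ≥ 147, sorted by total weight:
- figs+pears+peaches+grapes: weight 24, value 152
- figs+pears+peaches+grapes+apples: weight 31, value 165
- figs+pears+peaches+apricots+grapes: weight 31, value 162
Minimum weight: 24 kg.

24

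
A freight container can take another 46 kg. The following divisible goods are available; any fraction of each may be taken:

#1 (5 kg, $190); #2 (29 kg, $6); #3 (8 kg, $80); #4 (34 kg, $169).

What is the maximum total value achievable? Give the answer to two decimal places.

Take in order of value per unit:
- #1 (190/5 per unit): all 5 → value 190, running total 190.00
- #3 (80/8 per unit): all 8 → value 80, running total 270.00
- #4 (169/34 per unit): 33 of 34 → value 33×169/34 = 164.0294, running total 434.03
Total 434.03.

434.03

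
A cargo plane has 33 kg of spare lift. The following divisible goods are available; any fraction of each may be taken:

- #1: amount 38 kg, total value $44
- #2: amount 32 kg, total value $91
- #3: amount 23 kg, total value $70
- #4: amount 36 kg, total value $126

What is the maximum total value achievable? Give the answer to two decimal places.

115.50

Take in order of value per unit:
- #4 (126/36 per unit): 33 of 36 → value 33×126/36 = 115.5000, running total 115.50
Total 115.50.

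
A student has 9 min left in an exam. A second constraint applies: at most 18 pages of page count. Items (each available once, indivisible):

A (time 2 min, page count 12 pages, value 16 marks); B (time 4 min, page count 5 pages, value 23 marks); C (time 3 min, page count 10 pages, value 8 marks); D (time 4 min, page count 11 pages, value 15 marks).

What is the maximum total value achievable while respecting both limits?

Feasible sets respecting both limits:
- A+B: time 6, page count 17, value 39
- B+D: time 8, page count 16, value 38
- B+C: time 7, page count 15, value 31
- B: time 4, page count 5, value 23
Best: 39 marks.

39 marks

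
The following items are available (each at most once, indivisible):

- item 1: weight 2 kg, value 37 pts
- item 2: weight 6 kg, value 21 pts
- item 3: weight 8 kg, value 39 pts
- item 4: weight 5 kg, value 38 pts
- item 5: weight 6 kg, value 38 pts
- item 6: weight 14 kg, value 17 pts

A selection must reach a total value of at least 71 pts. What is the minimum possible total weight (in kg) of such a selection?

7

Subsets with value ≥ 71, sorted by total weight:
- item 1+item 4: weight 7, value 75
- item 1+item 5: weight 8, value 75
- item 1+item 3: weight 10, value 76
- item 4+item 5: weight 11, value 76
Minimum weight: 7 kg.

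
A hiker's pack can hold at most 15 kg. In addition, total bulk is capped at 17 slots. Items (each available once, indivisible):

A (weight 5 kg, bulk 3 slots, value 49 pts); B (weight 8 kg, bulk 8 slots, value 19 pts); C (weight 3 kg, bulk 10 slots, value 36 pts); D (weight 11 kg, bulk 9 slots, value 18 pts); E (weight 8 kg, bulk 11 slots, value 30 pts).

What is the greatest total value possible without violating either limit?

85 pts

Feasible sets respecting both limits:
- A+C: weight 8, bulk 13, value 85
- A+E: weight 13, bulk 14, value 79
- A+B: weight 13, bulk 11, value 68
- A: weight 5, bulk 3, value 49
Best: 85 pts.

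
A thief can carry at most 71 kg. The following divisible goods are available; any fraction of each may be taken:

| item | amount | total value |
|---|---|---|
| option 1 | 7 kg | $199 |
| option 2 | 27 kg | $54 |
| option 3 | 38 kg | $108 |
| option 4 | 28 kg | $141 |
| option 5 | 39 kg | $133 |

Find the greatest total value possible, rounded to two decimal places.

462.77

Take in order of value per unit:
- option 1 (199/7 per unit): all 7 → value 199, running total 199.00
- option 4 (141/28 per unit): all 28 → value 141, running total 340.00
- option 5 (133/39 per unit): 36 of 39 → value 36×133/39 = 122.7692, running total 462.77
Total 462.77.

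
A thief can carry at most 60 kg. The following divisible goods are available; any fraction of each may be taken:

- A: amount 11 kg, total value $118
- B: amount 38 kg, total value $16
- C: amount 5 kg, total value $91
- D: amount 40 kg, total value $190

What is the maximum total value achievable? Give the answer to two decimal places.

Take in order of value per unit:
- C (91/5 per unit): all 5 → value 91, running total 91.00
- A (118/11 per unit): all 11 → value 118, running total 209.00
- D (190/40 per unit): all 40 → value 190, running total 399.00
- B (16/38 per unit): 4 of 38 → value 4×16/38 = 1.6842, running total 400.68
Total 400.68.

400.68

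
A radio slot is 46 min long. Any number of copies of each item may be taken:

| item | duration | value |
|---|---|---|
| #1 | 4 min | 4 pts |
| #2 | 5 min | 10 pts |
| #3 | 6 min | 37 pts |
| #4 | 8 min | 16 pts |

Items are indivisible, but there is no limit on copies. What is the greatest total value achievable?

263 pts

Best value-per-unit is #3 at 37/6; filling with it alone gives 7×37 = 259.
Optimal mix: 1×#1 + 7×#3 → duration 46, value 263.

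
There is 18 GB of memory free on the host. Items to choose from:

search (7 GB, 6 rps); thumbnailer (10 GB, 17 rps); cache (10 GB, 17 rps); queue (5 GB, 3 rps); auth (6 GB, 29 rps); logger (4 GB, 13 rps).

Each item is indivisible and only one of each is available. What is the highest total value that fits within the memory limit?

This is a 0/1 knapsack; check combinations near the capacity.
- search+auth+logger: memory 7+6+4=17, value 6+29+13=48
- thumbnailer+auth: memory 10+6=16, value 17+29=46
- cache+auth: memory 10+6=16, value 17+29=46
- queue+auth+logger: memory 5+6+4=15, value 3+29+13=45
- auth+logger: memory 6+4=10, value 29+13=42
Best: 48 rps.

48 rps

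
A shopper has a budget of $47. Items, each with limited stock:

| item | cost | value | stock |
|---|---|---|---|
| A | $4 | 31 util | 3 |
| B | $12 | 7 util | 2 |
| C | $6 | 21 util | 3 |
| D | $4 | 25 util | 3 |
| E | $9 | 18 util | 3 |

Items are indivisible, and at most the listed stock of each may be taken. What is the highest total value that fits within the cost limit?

Best selections within cost 47 and stock limits:
- 3×A + 3×C + 3×D: cost 42, value 231
- 3×A + 2×C + 3×D + 1×E: cost 45, value 228
Best: 231 util.

231 util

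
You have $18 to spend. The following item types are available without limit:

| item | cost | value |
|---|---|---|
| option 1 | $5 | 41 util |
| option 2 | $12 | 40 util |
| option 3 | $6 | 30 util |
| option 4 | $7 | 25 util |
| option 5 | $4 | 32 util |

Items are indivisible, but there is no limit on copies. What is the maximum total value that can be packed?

146 util

Best value-per-unit is option 1 at 41/5; filling with it alone gives 3×41 = 123.
Optimal mix: 2×option 1 + 2×option 5 → cost 18, value 146.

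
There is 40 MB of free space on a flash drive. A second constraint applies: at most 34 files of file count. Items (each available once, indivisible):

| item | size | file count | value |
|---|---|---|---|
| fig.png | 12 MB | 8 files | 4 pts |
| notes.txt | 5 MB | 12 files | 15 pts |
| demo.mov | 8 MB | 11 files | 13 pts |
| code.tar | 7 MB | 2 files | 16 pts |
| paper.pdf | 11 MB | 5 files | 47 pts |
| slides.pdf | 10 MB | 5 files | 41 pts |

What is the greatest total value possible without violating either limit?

Feasible sets respecting both limits:
- notes.txt+code.tar+paper.pdf+slides.pdf: size 33, file count 24, value 119
- demo.mov+code.tar+paper.pdf+slides.pdf: size 36, file count 23, value 117
- notes.txt+demo.mov+paper.pdf+slides.pdf: size 34, file count 33, value 116
Best: 119 pts.

119 pts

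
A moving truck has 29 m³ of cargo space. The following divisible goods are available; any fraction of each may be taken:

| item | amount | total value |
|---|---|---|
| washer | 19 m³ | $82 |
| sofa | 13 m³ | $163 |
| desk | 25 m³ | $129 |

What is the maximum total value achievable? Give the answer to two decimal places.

Take in order of value per unit:
- sofa (163/13 per unit): all 13 → value 163, running total 163.00
- desk (129/25 per unit): 16 of 25 → value 16×129/25 = 82.5600, running total 245.56
Total 245.56.

245.56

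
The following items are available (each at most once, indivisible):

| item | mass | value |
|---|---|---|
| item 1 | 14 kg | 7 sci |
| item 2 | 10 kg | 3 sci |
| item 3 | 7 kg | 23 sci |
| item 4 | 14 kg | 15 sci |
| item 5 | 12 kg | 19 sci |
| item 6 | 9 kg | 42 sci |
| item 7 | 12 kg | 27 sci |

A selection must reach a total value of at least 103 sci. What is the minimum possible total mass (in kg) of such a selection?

40

Subsets with value ≥ 103, sorted by total mass:
- item 3+item 5+item 6+item 7: mass 40, value 111
- item 3+item 4+item 6+item 7: mass 42, value 107
Minimum mass: 40 kg.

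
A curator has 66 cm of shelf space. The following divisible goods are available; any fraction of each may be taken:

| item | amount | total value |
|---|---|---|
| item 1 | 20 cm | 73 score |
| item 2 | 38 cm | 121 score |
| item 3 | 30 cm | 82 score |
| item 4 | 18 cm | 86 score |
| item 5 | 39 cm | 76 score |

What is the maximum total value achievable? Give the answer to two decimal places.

Take in order of value per unit:
- item 4 (86/18 per unit): all 18 → value 86, running total 86.00
- item 1 (73/20 per unit): all 20 → value 73, running total 159.00
- item 2 (121/38 per unit): 28 of 38 → value 28×121/38 = 89.1579, running total 248.16
Total 248.16.

248.16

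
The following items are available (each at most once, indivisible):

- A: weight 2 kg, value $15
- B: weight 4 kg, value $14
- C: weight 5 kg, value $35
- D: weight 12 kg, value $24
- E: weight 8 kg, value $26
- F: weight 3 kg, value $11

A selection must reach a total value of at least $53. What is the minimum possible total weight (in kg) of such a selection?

10

Subsets with value ≥ 53, sorted by total weight:
- A+C+F: weight 10, value 61
- A+B+C: weight 11, value 64
- B+C+F: weight 12, value 60
Minimum weight: 10 kg.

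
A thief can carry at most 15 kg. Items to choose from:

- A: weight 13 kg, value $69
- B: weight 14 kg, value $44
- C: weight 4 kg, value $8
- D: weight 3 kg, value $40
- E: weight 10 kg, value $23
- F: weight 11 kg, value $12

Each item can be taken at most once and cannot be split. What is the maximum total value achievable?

Check high-value combinations within 15 kg:
- A: weight 13, value 69
- D+E: weight 3+10=13, value 40+23=63
- D+F: weight 3+11=14, value 40+12=52
- C+D: weight 4+3=7, value 8+40=48
Best: $69.

$69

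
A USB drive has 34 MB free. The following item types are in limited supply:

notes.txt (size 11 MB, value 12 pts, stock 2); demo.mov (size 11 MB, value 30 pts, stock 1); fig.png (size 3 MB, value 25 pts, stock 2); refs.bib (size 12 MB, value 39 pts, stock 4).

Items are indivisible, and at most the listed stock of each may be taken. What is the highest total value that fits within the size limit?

128 pts

Best selections within size 34 and stock limits:
- 2×fig.png + 2×refs.bib: size 30, value 128
- 1×demo.mov + 2×fig.png + 1×refs.bib: size 29, value 119
Best: 128 pts.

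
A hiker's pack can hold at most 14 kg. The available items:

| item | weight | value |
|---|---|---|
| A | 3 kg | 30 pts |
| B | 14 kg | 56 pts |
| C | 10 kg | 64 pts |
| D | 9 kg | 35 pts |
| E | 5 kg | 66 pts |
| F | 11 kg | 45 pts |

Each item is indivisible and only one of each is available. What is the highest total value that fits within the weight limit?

101 pts

Check high-value combinations within 14 kg:
- D+E: weight 9+5=14, value 35+66=101
- A+E: weight 3+5=8, value 30+66=96
- A+C: weight 3+10=13, value 30+64=94
Best: 101 pts.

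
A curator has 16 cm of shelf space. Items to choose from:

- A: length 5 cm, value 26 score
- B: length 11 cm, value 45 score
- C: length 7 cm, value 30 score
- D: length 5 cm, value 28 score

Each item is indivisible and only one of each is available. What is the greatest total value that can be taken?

Check high-value combinations within 16 cm:
- B+D: length 11+5=16, value 45+28=73
- A+B: length 5+11=16, value 26+45=71
- C+D: length 7+5=12, value 30+28=58
- A+C: length 5+7=12, value 26+30=56
- A+D: length 5+5=10, value 26+28=54
Best: 73 score.

73 score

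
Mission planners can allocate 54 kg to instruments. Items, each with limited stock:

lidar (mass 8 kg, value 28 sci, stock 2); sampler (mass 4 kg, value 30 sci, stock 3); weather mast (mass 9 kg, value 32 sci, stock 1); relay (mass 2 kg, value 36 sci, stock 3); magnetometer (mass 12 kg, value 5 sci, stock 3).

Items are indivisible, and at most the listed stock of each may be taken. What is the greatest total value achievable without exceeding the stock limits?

286 sci

Top feasible selections:
- 2×lidar + 3×sampler + 1×weather mast + 3×relay: mass 43, value 286
- 1×lidar + 3×sampler + 1×weather mast + 3×relay + 1×magnetometer: mass 47, value 263
- 2×lidar + 2×sampler + 1×weather mast + 3×relay + 1×magnetometer: mass 51, value 261
- 2×lidar + 3×sampler + 3×relay + 1×magnetometer: mass 46, value 259
Best: 286 sci.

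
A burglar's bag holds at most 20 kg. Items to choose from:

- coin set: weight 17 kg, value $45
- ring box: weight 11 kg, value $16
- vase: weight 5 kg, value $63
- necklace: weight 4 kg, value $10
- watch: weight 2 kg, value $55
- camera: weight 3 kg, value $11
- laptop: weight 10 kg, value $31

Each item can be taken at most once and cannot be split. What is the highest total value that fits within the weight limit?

$160

Check high-value combinations within 20 kg:
- vase+watch+camera+laptop: weight 5+2+3+10=20, value 63+55+11+31=160
- vase+watch+laptop: weight 5+2+10=17, value 63+55+31=149
- vase+necklace+watch+camera: weight 5+4+2+3=14, value 63+10+55+11=139
Best: $160.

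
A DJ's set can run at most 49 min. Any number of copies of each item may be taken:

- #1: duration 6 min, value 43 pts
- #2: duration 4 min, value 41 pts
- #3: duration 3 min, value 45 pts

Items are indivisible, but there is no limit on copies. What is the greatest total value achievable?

Best value-per-unit is #3 at 45/3, and filling with it alone uses duration 16×3=48. No mix of the others beats 16×45 = 720.

720 pts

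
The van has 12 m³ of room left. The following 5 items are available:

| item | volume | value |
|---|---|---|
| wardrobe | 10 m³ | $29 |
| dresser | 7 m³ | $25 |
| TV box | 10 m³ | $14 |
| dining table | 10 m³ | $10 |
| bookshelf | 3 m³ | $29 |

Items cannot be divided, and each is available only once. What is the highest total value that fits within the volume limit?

Check high-value combinations within 12 m³:
- dresser+bookshelf: volume 7+3=10, value 25+29=54
- bookshelf: volume 3, value 29
- wardrobe: volume 10, value 29
- dresser: volume 7, value 25
- TV box: volume 10, value 14
Best: $54.

$54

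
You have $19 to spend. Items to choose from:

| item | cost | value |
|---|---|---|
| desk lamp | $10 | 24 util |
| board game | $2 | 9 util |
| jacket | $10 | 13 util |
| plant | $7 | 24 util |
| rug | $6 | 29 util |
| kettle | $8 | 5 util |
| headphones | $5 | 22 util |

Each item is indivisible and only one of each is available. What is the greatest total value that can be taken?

This is a 0/1 knapsack; check combinations near the capacity.
- plant+rug+headphones: cost 7+6+5=18, value 24+29+22=75
- board game+plant+rug: cost 2+7+6=15, value 9+24+29=62
- desk lamp+board game+rug: cost 10+2+6=18, value 24+9+29=62
- board game+rug+headphones: cost 2+6+5=13, value 9+29+22=60
Best: 75 util.

75 util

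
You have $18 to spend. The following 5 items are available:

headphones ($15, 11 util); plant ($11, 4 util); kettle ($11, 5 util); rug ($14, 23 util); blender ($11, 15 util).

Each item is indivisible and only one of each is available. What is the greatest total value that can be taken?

23 util

This is a 0/1 knapsack; check combinations near the capacity.
- rug: cost 14, value 23
- blender: cost 11, value 15
- headphones: cost 15, value 11
- kettle: cost 11, value 5
Best: 23 util.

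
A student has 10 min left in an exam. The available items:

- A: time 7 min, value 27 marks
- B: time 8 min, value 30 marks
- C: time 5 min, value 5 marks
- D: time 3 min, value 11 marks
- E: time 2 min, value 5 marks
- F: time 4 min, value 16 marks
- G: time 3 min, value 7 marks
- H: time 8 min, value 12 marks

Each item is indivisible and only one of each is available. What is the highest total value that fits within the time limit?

Check high-value combinations within 10 min:
- A+D: time 7+3=10, value 27+11=38
- B+E: time 8+2=10, value 30+5=35
- A+G: time 7+3=10, value 27+7=34
Best: 38 marks.

38 marks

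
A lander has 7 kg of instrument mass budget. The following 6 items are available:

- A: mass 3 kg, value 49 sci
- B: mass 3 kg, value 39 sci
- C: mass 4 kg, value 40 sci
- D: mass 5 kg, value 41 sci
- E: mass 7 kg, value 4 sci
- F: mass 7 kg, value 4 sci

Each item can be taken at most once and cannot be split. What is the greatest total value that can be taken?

Check high-value combinations within 7 kg:
- A+C: mass 3+4=7, value 49+40=89
- A+B: mass 3+3=6, value 49+39=88
- B+C: mass 3+4=7, value 39+40=79
Best: 89 sci.

89 sci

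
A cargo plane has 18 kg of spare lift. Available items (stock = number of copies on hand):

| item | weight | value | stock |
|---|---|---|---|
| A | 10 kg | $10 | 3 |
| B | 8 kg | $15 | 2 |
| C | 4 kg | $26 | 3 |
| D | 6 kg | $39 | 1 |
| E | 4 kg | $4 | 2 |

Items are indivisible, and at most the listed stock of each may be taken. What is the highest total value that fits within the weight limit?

Best selections within weight 18 and stock limits:
- 3×C + 1×D: weight 18, value 117
- 2×C + 1×D + 1×E: weight 18, value 95
Best: $117.

$117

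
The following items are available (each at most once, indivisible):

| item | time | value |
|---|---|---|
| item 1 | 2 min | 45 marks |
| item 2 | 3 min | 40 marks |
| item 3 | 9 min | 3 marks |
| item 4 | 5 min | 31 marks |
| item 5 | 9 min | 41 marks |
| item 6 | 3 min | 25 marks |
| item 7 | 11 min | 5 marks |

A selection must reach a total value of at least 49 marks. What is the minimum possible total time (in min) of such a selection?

5

Subsets with value ≥ 49, sorted by total time:
- item 1+item 2: time 5, value 85
- item 1+item 6: time 5, value 70
Minimum time: 5 min.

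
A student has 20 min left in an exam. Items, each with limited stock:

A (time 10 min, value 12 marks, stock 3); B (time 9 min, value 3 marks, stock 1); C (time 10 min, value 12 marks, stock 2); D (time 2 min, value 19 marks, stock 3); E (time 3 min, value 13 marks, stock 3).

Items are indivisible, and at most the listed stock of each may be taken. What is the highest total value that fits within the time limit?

96 marks

Top feasible selections:
- 3×D + 3×E: time 15, value 96
- 3×D + 2×E: time 12, value 83
- 1×C + 3×D + 1×E: time 19, value 82
Best: 96 marks.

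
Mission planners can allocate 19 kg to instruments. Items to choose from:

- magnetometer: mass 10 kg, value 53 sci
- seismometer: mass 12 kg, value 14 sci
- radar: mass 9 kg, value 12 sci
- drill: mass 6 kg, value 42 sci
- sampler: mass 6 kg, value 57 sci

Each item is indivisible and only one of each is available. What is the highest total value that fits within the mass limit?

110 sci

Check high-value combinations within 19 kg:
- magnetometer+sampler: mass 10+6=16, value 53+57=110
- drill+sampler: mass 6+6=12, value 42+57=99
- magnetometer+drill: mass 10+6=16, value 53+42=95
- seismometer+sampler: mass 12+6=18, value 14+57=71
- radar+sampler: mass 9+6=15, value 12+57=69
Best: 110 sci.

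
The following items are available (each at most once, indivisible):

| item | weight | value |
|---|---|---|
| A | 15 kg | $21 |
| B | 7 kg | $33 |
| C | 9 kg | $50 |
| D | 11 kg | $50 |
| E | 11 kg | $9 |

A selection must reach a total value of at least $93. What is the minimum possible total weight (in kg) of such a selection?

Subsets with value ≥ 93, sorted by total weight:
- C+D: weight 20, value 100
- B+C+D: weight 27, value 133
Minimum weight: 20 kg.

20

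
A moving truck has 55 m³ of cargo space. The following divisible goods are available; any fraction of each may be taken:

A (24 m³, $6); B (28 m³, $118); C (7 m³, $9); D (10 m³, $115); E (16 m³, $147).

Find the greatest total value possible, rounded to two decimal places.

381.29

Take in order of value per unit:
- D (115/10 per unit): all 10 → value 115, running total 115.00
- E (147/16 per unit): all 16 → value 147, running total 262.00
- B (118/28 per unit): all 28 → value 118, running total 380.00
- C (9/7 per unit): 1 of 7 → value 1×9/7 = 1.2857, running total 381.29
Total 381.29.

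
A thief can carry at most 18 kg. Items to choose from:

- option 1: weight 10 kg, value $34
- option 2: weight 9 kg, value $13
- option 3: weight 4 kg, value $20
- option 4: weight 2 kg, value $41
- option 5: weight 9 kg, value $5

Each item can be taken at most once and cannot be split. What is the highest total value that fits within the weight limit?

$95

Check high-value combinations within 18 kg:
- option 1+option 3+option 4: weight 10+4+2=16, value 34+20+41=95
- option 1+option 4: weight 10+2=12, value 34+41=75
- option 2+option 3+option 4: weight 9+4+2=15, value 13+20+41=74
- option 3+option 4+option 5: weight 4+2+9=15, value 20+41+5=66
Best: $95.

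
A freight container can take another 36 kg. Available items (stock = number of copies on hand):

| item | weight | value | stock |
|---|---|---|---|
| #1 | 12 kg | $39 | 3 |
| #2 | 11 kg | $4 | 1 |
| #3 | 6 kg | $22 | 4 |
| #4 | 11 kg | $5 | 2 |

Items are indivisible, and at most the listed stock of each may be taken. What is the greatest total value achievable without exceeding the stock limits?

$127

Best selections within weight 36 and stock limits:
- 1×#1 + 4×#3: weight 36, value 127
- 2×#1 + 2×#3: weight 36, value 122
- 3×#1: weight 36, value 117
Best: $127.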